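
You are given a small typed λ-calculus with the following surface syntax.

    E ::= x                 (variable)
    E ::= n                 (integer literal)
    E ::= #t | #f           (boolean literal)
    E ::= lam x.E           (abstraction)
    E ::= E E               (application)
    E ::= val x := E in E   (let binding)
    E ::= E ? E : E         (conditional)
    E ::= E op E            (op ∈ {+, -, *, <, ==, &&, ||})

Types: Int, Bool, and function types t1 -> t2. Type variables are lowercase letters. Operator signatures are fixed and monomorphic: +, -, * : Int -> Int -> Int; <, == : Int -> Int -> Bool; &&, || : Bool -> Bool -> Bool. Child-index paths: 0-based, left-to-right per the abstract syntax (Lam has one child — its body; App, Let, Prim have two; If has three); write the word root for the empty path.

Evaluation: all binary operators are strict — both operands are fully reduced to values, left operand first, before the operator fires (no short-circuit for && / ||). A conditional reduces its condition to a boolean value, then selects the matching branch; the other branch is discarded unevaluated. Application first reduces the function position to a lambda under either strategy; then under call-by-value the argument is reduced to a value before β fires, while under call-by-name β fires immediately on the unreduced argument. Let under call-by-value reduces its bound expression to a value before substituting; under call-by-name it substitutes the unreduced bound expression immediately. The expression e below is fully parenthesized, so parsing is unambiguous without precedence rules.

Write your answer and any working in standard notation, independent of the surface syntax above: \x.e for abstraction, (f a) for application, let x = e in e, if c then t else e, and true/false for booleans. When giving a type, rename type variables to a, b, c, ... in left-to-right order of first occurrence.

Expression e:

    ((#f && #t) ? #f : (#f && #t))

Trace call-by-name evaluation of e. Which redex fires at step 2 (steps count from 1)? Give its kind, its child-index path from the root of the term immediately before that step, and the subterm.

Answer: if at root : (if false then false else (false && true))

Working:
step 0: (if (false && true) then false else (false && true))
step 1: [delta@0] (if false then false else (false && true))
step 2: [if@root] (false && true)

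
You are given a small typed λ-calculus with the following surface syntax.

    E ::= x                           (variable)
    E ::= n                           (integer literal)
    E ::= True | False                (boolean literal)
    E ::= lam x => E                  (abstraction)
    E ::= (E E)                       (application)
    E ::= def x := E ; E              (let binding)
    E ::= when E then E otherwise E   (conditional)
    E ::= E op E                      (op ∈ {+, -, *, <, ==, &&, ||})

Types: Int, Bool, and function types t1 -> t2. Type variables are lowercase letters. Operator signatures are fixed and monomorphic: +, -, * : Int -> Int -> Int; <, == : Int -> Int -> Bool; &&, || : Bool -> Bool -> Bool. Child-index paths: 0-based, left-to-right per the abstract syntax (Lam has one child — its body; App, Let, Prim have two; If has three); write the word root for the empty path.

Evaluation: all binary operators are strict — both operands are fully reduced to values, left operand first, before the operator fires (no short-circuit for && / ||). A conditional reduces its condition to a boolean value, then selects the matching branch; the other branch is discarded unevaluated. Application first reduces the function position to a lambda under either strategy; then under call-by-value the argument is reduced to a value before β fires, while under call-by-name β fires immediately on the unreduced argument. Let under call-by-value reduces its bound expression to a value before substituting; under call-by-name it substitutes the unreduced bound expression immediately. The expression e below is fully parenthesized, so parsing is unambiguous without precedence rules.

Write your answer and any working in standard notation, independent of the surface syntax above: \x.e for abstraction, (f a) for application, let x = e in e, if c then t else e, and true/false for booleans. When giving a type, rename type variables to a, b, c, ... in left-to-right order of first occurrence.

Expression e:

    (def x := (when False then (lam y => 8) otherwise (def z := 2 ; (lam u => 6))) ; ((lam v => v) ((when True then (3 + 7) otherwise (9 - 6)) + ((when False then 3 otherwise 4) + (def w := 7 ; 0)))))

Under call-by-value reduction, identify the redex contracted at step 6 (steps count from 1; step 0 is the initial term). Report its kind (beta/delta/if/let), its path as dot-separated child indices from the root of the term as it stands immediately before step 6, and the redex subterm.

Answer: if at 1.1.0 : (if false then 3 else 4)

Working:
step 0: (let x = (if false then (\y.8) else (let z = 2 in (\u.6))) in ((\v.v) ((if true then (3 + 7) else (9 - 6)) + ((if false then 3 else 4) + (let w = 7 in 0)))))
step 1: [if@0] (let x = (let z = 2 in (\u.6)) in ((\v.v) ((if true then (3 + 7) else (9 - 6)) + ((if false then 3 else 4) + (let w = 7 in 0)))))
step 2: [let@0] (let x = (\u.6) in ((\v.v) ((if true then (3 + 7) else (9 - 6)) + ((if false then 3 else 4) + (let w = 7 in 0)))))
step 3: [let@root] ((\v.v) ((if true then (3 + 7) else (9 - 6)) + ((if false then 3 else 4) + (let w = 7 in 0))))
step 4: [if@1.0] ((\v.v) ((3 + 7) + ((if false then 3 else 4) + (let w = 7 in 0))))
step 5: [delta@1.0] ((\v.v) (10 + ((if false then 3 else 4) + (let w = 7 in 0))))
step 6: [if@1.1.0] ((\v.v) (10 + (4 + (let w = 7 in 0))))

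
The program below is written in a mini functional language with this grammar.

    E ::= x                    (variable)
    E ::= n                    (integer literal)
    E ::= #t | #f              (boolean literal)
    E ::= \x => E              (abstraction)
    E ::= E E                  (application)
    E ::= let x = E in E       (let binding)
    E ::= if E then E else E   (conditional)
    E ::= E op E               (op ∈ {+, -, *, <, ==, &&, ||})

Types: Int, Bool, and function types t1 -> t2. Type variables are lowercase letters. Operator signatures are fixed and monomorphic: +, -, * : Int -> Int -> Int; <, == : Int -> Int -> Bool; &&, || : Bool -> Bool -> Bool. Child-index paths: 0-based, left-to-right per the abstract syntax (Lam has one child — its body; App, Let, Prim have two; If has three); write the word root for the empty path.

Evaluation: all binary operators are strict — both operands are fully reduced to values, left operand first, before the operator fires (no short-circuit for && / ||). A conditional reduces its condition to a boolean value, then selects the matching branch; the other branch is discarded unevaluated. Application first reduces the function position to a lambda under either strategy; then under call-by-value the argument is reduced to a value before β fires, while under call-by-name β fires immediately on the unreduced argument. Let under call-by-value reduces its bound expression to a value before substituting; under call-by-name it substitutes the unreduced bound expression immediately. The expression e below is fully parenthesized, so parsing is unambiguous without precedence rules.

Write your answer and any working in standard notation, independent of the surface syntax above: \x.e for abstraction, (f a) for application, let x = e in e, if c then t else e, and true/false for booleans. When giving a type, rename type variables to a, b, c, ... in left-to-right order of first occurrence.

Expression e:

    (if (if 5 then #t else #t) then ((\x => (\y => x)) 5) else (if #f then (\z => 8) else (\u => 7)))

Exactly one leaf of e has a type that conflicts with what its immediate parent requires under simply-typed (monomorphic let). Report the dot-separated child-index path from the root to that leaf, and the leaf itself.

Answer: 0.0 : 5

Trace:
  unify Int ~ Bool
  FAIL: mismatch Int ~ Bool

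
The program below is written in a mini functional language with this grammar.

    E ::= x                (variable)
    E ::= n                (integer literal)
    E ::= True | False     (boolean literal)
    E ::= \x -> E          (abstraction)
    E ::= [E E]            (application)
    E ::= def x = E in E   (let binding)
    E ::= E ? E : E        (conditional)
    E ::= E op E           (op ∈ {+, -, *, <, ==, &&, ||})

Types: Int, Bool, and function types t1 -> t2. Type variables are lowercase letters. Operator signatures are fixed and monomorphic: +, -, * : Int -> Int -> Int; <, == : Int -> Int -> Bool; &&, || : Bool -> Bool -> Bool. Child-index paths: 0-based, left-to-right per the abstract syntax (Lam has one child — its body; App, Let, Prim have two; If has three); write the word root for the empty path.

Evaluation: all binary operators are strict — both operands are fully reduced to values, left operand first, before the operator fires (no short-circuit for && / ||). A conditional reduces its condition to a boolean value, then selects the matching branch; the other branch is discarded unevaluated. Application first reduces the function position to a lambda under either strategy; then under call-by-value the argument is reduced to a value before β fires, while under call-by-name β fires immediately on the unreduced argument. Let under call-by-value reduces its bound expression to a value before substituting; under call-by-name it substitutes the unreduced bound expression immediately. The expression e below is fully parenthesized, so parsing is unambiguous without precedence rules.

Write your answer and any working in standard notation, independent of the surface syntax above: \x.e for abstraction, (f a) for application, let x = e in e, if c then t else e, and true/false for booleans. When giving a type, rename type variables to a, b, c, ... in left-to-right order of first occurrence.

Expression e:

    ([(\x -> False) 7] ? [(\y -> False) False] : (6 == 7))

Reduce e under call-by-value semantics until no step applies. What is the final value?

Derivation:
step 0: (if ((\x.false) 7) then ((\y.false) false) else (6 == 7))
step 1: [beta@0] (if false then ((\y.false) false) else (6 == 7))
step 2: [if@root] (6 == 7)
step 3: [delta@root] false

Answer: false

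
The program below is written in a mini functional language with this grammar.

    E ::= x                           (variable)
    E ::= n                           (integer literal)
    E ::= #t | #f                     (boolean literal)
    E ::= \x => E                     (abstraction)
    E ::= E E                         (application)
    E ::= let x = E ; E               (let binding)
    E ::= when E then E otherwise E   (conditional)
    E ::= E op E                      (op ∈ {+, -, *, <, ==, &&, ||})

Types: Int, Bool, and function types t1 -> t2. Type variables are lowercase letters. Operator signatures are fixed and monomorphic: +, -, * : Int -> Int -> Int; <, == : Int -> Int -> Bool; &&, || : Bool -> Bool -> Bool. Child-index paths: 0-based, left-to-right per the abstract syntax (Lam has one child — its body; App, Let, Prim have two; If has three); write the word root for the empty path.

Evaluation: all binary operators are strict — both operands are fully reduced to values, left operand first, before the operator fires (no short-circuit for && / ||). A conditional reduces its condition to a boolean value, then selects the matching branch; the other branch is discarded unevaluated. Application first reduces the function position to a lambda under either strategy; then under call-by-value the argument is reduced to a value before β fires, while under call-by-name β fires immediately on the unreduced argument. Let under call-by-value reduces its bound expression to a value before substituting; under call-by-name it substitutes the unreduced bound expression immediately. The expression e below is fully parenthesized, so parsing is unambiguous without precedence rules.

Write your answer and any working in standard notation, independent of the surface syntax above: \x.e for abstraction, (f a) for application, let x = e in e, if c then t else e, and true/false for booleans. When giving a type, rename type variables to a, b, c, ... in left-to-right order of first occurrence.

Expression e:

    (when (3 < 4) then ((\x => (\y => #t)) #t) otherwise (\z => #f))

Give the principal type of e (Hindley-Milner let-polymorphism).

Trace:
  unify Int ~ Int
  unify Int ~ Int
  unify Bool ~ Bool
\y._ : b -> Bool
\x._ : a -> b -> Bool
  unify a -> b -> Bool ~ Bool -> c
  unify a ~ Bool
  unify b -> Bool ~ c
_ _ : b -> Bool
\z._ : d -> Bool
  unify b -> Bool ~ d -> Bool
  unify b ~ d
  unify Bool ~ Bool

Answer: a -> Bool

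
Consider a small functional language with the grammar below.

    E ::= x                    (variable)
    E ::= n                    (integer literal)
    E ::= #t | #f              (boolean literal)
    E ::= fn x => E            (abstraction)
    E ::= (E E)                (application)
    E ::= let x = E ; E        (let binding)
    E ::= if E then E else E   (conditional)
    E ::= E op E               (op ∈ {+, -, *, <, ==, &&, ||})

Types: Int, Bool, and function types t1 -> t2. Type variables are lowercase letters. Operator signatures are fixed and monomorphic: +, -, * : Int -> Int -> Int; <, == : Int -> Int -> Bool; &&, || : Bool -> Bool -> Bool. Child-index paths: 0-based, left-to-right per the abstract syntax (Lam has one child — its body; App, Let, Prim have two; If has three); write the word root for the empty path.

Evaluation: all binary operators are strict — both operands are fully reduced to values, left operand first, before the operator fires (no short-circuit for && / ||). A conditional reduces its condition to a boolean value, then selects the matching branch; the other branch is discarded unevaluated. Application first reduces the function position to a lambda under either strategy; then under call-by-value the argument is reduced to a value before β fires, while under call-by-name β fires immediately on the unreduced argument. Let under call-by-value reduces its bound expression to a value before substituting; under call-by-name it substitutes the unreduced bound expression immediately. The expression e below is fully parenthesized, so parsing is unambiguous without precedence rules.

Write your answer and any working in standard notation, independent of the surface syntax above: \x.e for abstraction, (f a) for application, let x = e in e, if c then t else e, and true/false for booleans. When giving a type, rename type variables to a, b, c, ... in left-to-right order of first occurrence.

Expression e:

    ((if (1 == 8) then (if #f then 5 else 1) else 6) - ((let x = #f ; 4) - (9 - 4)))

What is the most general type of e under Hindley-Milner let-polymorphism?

Answer: Int

Trace:
  unify Int ~ Int
  unify Int ~ Int
  unify Bool ~ Bool
  unify Bool ~ Bool
  unify Int ~ Int
  unify Int ~ Int
  unify Int ~ Int
let x : Bool
  unify Int ~ Int
  unify Int ~ Int
  unify Int ~ Int
  unify Int ~ Int
  unify Int ~ Int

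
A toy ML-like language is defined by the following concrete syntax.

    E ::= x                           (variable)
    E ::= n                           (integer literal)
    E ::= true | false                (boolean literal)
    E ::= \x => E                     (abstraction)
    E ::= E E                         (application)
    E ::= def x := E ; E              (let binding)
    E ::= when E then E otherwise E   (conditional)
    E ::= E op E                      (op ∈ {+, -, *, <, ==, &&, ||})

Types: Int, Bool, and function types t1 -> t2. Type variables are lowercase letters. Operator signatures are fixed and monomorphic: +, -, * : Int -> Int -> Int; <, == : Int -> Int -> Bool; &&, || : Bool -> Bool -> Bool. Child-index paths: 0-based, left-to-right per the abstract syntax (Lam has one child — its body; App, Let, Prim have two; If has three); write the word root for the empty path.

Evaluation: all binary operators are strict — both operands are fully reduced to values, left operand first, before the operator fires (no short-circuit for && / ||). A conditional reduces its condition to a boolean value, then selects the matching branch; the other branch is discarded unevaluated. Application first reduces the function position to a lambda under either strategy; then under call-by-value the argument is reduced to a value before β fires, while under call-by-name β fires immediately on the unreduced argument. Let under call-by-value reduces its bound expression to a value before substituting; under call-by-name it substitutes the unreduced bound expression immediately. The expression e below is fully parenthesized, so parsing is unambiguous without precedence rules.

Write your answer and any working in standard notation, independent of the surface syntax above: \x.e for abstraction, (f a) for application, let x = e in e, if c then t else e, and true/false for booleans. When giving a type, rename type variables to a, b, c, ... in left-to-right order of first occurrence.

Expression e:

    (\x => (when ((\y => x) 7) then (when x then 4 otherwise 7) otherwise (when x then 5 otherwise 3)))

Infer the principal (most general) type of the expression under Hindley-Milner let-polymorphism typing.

Trace:
x : a
\y._ : b -> a
  unify b -> a ~ Int -> c
  unify b ~ Int
  unify a ~ c
_ _ : c
  unify c ~ Bool
x : Bool
  unify Bool ~ Bool
  unify Int ~ Int
x : Bool
  unify Bool ~ Bool
  unify Int ~ Int
  unify Int ~ Int
\x._ : Bool -> Int

Answer: Bool -> Int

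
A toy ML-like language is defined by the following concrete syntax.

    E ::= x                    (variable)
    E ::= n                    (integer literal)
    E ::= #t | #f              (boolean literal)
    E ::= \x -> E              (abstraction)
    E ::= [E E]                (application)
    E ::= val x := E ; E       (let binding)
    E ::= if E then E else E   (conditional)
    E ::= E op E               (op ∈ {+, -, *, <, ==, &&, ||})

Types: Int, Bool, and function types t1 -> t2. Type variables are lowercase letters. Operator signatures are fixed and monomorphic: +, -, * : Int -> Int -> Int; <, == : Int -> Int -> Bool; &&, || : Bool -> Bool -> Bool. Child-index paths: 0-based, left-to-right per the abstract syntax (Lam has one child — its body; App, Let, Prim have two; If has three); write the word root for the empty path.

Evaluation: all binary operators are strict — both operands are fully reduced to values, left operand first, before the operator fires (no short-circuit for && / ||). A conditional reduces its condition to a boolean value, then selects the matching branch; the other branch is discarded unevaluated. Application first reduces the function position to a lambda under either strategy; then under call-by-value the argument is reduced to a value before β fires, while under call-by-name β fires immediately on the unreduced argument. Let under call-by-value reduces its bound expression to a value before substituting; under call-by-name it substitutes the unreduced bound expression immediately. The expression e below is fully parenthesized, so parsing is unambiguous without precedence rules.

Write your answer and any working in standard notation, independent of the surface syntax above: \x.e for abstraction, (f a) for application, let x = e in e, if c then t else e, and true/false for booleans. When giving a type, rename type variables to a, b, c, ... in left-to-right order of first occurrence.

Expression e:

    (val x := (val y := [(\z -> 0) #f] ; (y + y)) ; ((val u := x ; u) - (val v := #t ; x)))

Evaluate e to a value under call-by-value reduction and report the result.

Answer: 0

Derivation:
step 0: (let x = (let y = ((\z.0) false) in (y + y)) in ((let u = x in u) - (let v = true in x)))
step 1: [beta@0.0] (let x = (let y = 0 in (y + y)) in ((let u = x in u) - (let v = true in x)))
step 2: [let@0] (let x = (0 + 0) in ((let u = x in u) - (let v = true in x)))
step 3: [delta@0] (let x = 0 in ((let u = x in u) - (let v = true in x)))
step 4: [let@root] ((let u = 0 in u) - (let v = true in 0))
step 5: [let@0] (0 - (let v = true in 0))
step 6: [let@1] (0 - 0)
step 7: [delta@root] 0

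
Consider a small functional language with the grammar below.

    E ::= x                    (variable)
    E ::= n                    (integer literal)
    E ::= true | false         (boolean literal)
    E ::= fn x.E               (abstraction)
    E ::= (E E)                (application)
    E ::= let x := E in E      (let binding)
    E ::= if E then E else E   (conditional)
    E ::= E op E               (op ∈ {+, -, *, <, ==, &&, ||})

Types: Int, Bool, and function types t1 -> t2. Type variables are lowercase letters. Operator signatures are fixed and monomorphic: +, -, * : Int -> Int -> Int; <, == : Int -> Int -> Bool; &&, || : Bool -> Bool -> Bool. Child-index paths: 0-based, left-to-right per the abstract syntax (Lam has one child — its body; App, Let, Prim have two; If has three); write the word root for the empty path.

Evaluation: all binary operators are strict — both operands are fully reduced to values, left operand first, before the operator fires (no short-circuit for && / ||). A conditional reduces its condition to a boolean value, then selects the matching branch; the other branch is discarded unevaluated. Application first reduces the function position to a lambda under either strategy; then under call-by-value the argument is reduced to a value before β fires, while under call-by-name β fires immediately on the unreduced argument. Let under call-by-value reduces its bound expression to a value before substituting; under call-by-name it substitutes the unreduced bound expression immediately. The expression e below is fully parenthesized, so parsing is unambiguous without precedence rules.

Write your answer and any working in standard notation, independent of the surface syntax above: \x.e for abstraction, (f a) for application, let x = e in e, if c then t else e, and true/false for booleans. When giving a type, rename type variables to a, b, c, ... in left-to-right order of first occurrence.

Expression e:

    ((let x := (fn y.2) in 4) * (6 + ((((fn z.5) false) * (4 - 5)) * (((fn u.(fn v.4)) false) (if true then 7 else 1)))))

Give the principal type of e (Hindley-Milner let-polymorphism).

Trace:
\y._ : a -> Int
let x : forall. a -> Int
  unify Int ~ Int
  unify Int ~ Int
\z._ : b -> Int
  unify b -> Int ~ Bool -> c
  unify b ~ Bool
  unify Int ~ c
_ _ : Int
  unify Int ~ Int
  unify Int ~ Int
  unify Int ~ Int
  unify Int ~ Int
  unify Int ~ Int
\v._ : e -> Int
\u._ : d -> e -> Int
  unify d -> e -> Int ~ Bool -> f
  unify d ~ Bool
  unify e -> Int ~ f
_ _ : e -> Int
  unify Bool ~ Bool
  unify Int ~ Int
  unify e -> Int ~ Int -> g
  unify e ~ Int
  unify Int ~ g
_ _ : Int
  unify Int ~ Int
  unify Int ~ Int
  unify Int ~ Int

Answer: Int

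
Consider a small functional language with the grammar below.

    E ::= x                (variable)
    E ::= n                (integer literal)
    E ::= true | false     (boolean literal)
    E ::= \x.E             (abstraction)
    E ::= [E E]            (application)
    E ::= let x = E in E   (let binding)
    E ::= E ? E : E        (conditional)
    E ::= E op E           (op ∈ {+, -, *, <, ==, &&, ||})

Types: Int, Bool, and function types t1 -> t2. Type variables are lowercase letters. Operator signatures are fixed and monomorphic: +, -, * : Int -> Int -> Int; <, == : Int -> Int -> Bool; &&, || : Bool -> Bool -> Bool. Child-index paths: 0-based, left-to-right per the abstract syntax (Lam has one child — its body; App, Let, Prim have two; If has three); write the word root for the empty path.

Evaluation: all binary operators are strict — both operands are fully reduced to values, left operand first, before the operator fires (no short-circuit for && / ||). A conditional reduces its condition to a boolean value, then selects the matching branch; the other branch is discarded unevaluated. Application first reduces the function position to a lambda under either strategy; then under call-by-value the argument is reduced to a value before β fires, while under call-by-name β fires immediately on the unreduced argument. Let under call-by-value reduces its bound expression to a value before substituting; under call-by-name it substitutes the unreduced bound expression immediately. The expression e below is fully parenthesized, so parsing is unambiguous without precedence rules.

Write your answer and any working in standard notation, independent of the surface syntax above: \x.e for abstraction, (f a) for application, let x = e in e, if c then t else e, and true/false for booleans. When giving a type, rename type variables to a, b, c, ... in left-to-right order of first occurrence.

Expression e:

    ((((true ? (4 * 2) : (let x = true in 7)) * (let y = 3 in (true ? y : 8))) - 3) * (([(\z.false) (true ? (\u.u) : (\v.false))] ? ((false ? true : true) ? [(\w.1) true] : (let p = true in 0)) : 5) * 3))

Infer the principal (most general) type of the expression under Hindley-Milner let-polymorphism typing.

Answer: Int

Trace:
  unify Bool ~ Bool
  unify Int ~ Int
  unify Int ~ Int
let x : Bool
  unify Int ~ Int
  unify Int ~ Int
let y : Int
  unify Bool ~ Bool
y : Int
  unify Int ~ Int
  unify Int ~ Int
  unify Int ~ Int
  unify Int ~ Int
  unify Int ~ Int
\z._ : a -> Bool
  unify Bool ~ Bool
u : b
\u._ : b -> b
\v._ : c -> Bool
  unify b -> b ~ c -> Bool
  unify b ~ c
  unify c ~ Bool
  unify a -> Bool ~ (Bool -> Bool) -> d
  unify a ~ Bool -> Bool
  unify Bool ~ d
_ _ : Bool
  unify Bool ~ Bool
  unify Bool ~ Bool
  unify Bool ~ Bool
  unify Bool ~ Bool
\w._ : e -> Int
  unify e -> Int ~ Bool -> f
  unify e ~ Bool
  unify Int ~ f
_ _ : Int
let p : Bool
  unify Int ~ Int
  unify Int ~ Int
  unify Int ~ Int
  unify Int ~ Int
  unify Int ~ Int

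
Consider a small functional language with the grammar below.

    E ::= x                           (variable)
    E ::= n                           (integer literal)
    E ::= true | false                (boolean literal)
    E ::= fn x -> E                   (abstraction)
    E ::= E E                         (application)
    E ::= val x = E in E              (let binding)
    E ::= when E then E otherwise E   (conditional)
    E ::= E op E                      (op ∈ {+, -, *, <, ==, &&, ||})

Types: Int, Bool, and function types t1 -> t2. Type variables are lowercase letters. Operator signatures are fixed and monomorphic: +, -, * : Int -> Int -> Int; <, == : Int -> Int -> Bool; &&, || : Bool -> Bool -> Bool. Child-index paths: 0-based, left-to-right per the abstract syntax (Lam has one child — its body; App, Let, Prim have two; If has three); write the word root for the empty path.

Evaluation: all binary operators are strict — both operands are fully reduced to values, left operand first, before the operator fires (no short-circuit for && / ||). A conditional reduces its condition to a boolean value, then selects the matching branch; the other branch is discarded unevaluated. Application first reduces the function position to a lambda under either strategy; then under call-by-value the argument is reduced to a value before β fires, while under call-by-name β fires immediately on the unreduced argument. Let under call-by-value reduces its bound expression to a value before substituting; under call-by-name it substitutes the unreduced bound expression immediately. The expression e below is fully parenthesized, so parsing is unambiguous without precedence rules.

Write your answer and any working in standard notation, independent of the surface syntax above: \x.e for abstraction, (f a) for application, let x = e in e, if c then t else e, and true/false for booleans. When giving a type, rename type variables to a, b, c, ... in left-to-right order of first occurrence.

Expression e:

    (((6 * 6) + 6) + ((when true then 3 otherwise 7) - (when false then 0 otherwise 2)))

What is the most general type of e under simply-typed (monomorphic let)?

Derivation:
  unify Int ~ Int
  unify Int ~ Int
  unify Int ~ Int
  unify Int ~ Int
  unify Int ~ Int
  unify Bool ~ Bool
  unify Int ~ Int
  unify Int ~ Int
  unify Bool ~ Bool
  unify Int ~ Int
  unify Int ~ Int
  unify Int ~ Int

Answer: Int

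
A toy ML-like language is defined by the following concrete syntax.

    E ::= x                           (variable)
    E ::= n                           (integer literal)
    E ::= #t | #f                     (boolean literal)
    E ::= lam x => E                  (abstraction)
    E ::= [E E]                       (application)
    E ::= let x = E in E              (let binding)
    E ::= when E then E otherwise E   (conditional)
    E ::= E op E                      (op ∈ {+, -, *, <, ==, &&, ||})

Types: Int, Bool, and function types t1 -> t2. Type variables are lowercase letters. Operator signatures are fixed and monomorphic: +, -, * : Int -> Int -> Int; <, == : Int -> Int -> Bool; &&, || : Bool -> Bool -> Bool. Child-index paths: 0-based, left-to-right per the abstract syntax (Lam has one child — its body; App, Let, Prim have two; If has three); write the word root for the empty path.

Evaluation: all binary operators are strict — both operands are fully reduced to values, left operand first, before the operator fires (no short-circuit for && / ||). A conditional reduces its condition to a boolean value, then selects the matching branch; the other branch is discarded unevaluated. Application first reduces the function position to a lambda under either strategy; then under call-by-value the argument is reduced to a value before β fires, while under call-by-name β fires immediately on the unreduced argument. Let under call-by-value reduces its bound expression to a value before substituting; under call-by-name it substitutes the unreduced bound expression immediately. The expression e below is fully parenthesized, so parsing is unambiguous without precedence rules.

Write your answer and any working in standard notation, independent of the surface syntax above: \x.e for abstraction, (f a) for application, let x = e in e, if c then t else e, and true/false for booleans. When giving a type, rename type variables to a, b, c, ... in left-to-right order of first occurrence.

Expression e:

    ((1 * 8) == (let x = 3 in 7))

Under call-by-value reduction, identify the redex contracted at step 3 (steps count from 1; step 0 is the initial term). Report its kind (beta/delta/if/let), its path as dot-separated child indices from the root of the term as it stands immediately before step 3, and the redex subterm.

Trace:
step 0: ((1 * 8) == (let x = 3 in 7))
step 1: [delta@0] (8 == (let x = 3 in 7))
step 2: [let@1] (8 == 7)
step 3: [delta@root] false

Answer: delta at root : (8 == 7)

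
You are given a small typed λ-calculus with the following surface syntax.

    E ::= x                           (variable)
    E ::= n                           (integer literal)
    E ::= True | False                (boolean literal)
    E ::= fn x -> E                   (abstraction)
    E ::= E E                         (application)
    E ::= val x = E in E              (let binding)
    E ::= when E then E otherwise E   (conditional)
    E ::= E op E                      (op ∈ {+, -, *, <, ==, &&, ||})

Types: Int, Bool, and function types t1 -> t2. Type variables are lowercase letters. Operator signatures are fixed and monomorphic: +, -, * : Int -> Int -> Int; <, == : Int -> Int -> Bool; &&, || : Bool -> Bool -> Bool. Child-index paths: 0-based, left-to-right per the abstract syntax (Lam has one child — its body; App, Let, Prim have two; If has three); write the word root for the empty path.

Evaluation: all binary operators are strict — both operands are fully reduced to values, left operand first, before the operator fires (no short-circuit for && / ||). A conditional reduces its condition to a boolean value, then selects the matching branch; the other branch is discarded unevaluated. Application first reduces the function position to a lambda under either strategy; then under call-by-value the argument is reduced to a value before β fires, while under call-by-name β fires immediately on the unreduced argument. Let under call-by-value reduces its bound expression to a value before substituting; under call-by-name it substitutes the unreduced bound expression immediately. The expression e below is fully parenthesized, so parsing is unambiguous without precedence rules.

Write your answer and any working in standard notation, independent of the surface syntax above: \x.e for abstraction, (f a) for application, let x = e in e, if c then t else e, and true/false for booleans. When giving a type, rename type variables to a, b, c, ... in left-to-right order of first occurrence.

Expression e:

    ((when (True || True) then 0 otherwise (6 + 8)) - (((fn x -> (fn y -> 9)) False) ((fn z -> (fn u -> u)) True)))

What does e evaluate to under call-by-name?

Answer: -9

Working:
step 0: ((if (true || true) then 0 else (6 + 8)) - (((\x.(\y.9)) false) ((\z.(\u.u)) true)))
step 1: [delta@0.0] ((if true then 0 else (6 + 8)) - (((\x.(\y.9)) false) ((\z.(\u.u)) true)))
step 2: [if@0] (0 - (((\x.(\y.9)) false) ((\z.(\u.u)) true)))
step 3: [beta@1.0] (0 - ((\y.9) ((\z.(\u.u)) true)))
step 4: [beta@1] (0 - 9)
step 5: [delta@root] -9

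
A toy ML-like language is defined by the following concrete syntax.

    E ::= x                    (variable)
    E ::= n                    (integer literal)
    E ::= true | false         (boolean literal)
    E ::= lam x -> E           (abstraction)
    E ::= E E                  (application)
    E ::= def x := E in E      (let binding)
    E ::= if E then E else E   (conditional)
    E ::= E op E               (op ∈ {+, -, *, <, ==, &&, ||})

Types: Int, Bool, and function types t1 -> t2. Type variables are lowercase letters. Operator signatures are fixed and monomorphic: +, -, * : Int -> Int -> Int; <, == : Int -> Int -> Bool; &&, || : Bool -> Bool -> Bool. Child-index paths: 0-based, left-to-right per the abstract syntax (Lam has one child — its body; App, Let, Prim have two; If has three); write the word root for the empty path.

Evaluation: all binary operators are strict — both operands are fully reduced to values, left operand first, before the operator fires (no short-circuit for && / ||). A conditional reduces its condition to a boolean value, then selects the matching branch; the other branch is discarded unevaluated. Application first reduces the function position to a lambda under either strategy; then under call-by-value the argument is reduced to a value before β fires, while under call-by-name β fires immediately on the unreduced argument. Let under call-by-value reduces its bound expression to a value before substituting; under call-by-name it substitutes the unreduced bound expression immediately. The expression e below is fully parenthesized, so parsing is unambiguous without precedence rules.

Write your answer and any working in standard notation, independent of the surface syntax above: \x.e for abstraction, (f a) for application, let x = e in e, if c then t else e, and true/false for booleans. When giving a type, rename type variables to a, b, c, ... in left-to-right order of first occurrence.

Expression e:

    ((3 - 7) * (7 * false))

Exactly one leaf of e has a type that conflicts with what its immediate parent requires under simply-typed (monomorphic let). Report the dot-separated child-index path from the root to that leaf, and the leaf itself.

Answer: 1.1 : false

Trace:
  unify Int ~ Int
  unify Int ~ Int
  unify Int ~ Int
  unify Int ~ Int
  unify Bool ~ Int
  FAIL: mismatch Bool ~ Int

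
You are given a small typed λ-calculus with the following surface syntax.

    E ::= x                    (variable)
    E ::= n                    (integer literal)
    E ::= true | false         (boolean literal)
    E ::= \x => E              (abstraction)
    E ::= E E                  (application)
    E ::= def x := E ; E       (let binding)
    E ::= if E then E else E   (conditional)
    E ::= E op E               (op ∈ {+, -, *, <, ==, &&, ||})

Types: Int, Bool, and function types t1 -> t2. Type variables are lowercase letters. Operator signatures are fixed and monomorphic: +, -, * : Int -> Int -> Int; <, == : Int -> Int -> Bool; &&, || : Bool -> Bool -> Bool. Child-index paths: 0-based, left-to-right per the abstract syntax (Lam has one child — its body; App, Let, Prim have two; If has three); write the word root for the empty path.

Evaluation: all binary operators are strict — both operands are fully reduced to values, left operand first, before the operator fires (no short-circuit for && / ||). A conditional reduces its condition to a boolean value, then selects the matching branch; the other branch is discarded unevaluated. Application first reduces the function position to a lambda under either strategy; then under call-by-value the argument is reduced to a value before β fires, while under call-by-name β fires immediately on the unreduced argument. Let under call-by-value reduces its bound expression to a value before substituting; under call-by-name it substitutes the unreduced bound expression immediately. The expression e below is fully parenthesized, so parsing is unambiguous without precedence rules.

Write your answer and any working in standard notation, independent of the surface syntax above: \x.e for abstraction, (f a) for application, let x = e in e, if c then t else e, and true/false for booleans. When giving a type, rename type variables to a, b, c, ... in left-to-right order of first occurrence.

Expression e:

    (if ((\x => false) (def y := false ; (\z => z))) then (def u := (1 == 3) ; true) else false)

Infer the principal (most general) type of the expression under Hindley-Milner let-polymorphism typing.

Answer: Bool

Working:
\x._ : a -> Bool
let y : Bool
z : b
\z._ : b -> b
  unify a -> Bool ~ (b -> b) -> c
  unify a ~ b -> b
  unify Bool ~ c
_ _ : Bool
  unify Bool ~ Bool
  unify Int ~ Int
  unify Int ~ Int
let u : Bool
  unify Bool ~ Bool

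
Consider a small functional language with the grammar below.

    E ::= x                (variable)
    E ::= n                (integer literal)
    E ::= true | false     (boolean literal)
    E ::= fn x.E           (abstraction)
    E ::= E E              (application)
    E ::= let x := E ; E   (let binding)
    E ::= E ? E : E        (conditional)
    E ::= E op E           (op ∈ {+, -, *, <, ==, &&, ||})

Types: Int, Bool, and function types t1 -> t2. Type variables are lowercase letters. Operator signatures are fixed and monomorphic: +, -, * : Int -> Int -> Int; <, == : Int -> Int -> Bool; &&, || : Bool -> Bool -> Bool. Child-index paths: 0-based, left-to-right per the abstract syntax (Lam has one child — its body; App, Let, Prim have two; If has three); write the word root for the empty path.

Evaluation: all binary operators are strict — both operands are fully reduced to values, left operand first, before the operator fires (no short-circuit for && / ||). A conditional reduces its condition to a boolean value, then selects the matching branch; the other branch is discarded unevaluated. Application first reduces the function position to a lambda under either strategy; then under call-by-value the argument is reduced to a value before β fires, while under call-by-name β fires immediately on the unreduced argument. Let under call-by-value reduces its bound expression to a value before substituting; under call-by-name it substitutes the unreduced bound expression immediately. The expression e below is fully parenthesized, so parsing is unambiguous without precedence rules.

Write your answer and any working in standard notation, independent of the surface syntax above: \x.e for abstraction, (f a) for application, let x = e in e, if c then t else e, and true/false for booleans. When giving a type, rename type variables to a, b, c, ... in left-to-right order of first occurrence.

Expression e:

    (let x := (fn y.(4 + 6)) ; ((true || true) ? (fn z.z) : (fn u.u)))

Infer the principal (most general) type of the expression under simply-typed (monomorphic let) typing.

Derivation:
  unify Int ~ Int
  unify Int ~ Int
\y._ : a -> Int
let x : a -> Int
  unify Bool ~ Bool
  unify Bool ~ Bool
  unify Bool ~ Bool
z : b
\z._ : b -> b
u : c
\u._ : c -> c
  unify b -> b ~ c -> c
  unify b ~ c
  unify c ~ c

Answer: a -> a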